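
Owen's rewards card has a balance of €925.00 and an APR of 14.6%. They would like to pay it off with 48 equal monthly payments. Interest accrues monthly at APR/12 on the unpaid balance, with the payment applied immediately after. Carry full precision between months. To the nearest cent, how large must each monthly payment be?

Monthly rate r = 14.6%/12 = 1.21667% = 0.0121667.
Level-payment amortization: P = B₀·r / (1 − (1+r)^(−n)) = 925.00·0.0121667 / (1 − 1.01217^(−48)).
Denominator 1 − (1+r)^(−48) = 0.44036802.
P = 11.2542 / 0.44036802 ≈ 25.56.

€25.56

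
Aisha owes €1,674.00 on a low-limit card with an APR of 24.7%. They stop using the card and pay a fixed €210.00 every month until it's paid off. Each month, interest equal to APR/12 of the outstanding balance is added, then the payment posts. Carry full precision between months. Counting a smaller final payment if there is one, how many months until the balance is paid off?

Monthly rate r = 24.7%/12 = 2.05833% = 0.0205833.
Recurrence: B ← B·(1+r) − €210.00.
Month 1: interest €34.46; balance after payment €1,498.46.
Month 2: interest €30.84; balance after payment €1,319.30.
Closed form: n = −ln(1 − rB₀/P)/ln(1+r) = −ln(0.83592)/ln(1.02058) ≈ 8.796, so the balance reaches zero during payment 9.

9 months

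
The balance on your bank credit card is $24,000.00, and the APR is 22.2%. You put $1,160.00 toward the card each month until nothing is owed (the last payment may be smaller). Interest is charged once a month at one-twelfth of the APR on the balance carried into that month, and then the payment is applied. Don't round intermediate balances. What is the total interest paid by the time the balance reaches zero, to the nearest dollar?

Monthly rate r = 22.2%/12 = 1.85% = 0.0185.
Payoff takes n = ⌈−ln(1 − rB₀/P)/ln(1+r)⌉ = ⌈26.321⌉ = 27 payments; the last is $375.06.
Total paid = 26·$1,160.00 + $375.06 = $30,535.06.
Total interest = total paid − principal = $30,535.06 − $24,000.00 = $6,535.06.

$6,535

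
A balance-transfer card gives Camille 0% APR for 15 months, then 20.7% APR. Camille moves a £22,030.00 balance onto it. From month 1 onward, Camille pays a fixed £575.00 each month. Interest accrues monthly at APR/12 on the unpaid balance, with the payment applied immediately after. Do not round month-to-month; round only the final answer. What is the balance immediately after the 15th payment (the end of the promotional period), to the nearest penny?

Promo months 1–15 at r₀ = 0%/12 = 0; months 16+ at r₁ = 20.7%/12 = 0.01725.
After month 15 (no interest yet): B = £22,030.00 − 15·£575.00 = £13,405.00.

£13,405.00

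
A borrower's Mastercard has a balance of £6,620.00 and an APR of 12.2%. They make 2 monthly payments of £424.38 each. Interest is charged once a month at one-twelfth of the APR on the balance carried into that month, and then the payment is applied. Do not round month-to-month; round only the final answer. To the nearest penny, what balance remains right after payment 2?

Monthly rate r = 12.2%/12 = 1.01667% = 0.0101667.
Each month: B ← B·(1+r) − £424.38.
Month 1: interest £67.30; balance after payment £6,262.92.
Month 2: interest £63.67; balance after payment £5,902.22.

£5,902.22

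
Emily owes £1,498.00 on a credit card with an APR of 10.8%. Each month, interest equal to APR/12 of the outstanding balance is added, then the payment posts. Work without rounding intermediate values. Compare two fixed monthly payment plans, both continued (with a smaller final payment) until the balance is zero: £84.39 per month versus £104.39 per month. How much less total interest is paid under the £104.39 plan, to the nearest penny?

£28.30

Monthly rate r = 10.8%/12 = 0.9% = 0.009.
At £84.39/mo: n = ⌈−ln(1 − rB₀/P)/ln(1+r)⌉ = 20 payments (last £36.17); total interest = total paid − £1,498.00 = £141.58.
At £104.39/mo: 16 payments (last £45.43); total interest £113.28.
Interest saved = £141.58 − £113.28 = £28.30.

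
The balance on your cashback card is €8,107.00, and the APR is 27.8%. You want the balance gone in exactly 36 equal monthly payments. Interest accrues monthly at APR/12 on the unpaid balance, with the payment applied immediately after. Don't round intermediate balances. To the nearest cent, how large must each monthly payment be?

€334.46

Monthly rate r = 27.8%/12 = 2.31667% = 0.0231667.
Level-payment amortization: P = B₀·r / (1 − (1+r)^(−n)) = 8107.00·0.0231667 / (1 − 1.02317^(−36)).
Denominator 1 − (1+r)^(−36) = 0.561539765.
P = 187.812 / 0.561539765 ≈ 334.46.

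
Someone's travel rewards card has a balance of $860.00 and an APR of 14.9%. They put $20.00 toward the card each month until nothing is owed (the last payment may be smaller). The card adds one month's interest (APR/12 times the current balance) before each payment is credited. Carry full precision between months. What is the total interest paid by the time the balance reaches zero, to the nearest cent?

Monthly rate r = 14.9%/12 = 1.24167% = 0.0124167.
Payoff takes n = ⌈−ln(1 − rB₀/P)/ln(1+r)⌉ = ⌈61.862⌉ = 62 payments; the last is $17.26.
Total paid = 61·$20.00 + $17.26 = $1,237.26.
Total interest = total paid − principal = $1,237.26 − $860.00 = $377.26.

$377.26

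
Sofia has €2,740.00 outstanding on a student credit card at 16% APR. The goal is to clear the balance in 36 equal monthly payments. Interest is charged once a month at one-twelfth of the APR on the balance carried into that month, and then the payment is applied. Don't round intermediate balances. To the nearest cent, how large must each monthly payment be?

Monthly rate r = 16%/12 = 1.33333% = 0.0133333.
Level-payment amortization: P = B₀·r / (1 − (1+r)^(−n)) = 2740.00·0.0133333 / (1 − 1.01333^(−36)).
Denominator 1 − (1+r)^(−36) = 0.379250812.
P = 36.5333 / 0.379250812 ≈ 96.33.

€96.33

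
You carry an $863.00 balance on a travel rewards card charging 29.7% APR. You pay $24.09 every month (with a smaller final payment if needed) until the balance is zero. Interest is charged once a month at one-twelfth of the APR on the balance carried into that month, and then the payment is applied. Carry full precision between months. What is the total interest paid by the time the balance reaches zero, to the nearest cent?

$1,282.29

Monthly rate r = 29.7%/12 = 2.475% = 0.02475.
Payoff takes n = ⌈−ln(1 − rB₀/P)/ln(1+r)⌉ = ⌈89.053⌉ = 90 payments; the last is $1.28.
Total paid = 89·$24.09 + $1.28 = $2,145.29.
Total interest = total paid − principal = $2,145.29 − $863.00 = $1,282.29.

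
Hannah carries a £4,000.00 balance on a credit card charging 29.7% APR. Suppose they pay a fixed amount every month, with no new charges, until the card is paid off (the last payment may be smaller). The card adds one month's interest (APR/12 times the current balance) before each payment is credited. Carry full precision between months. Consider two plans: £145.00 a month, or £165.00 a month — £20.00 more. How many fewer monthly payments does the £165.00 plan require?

Monthly rate r = 29.7%/12 = 2.475% = 0.02475.
At £145.00/mo: n = ⌈−ln(1 − rB₀/P)/ln(1+r)⌉ = 47 payments (last £139.16); total interest = total paid − £4,000.00 = £2,809.16.
At £165.00/mo: 38 payments (last £79.39); total interest £2,184.39.
Payments saved = 47 − 38 = 9.

9 fewer payments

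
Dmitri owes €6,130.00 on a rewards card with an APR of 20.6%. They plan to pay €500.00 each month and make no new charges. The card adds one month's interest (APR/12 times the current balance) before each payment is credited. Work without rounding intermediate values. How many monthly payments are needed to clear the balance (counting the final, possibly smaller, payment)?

Monthly rate r = 20.6%/12 = 1.71667% = 0.0171667.
Recurrence: B ← B·(1+r) − €500.00.
Month 1: interest €105.23; balance after payment €5,735.23.
Month 2: interest €98.45; balance after payment €5,333.69.
Closed form: n = −ln(1 − rB₀/P)/ln(1+r) = −ln(0.78954)/ln(1.01717) ≈ 13.883, so the balance reaches zero during payment 14.

14 payments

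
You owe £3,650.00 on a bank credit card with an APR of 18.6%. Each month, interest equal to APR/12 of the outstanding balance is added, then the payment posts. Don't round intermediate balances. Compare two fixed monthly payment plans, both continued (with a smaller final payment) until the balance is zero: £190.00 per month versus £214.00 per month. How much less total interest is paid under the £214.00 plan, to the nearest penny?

£94.78

Monthly rate r = 18.6%/12 = 1.55% = 0.0155.
At £190.00/mo: n = ⌈−ln(1 − rB₀/P)/ln(1+r)⌉ = 23 payments (last £186.56); total interest = total paid − £3,650.00 = £716.56.
At £214.00/mo: 20 payments (last £205.78); total interest £621.78.
Interest saved = £716.56 − £621.78 = £94.78.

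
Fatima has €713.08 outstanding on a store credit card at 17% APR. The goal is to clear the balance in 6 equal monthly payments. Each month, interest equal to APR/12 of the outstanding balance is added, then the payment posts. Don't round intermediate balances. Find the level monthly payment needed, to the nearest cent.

€124.81

Monthly rate r = 17%/12 = 1.41667% = 0.0141667.
Level-payment amortization: P = B₀·r / (1 − (1+r)^(−n)) = 713.08·0.0141667 / (1 − 1.01417^(−6)).
Denominator 1 − (1+r)^(−6) = 0.0809396993.
P = 10.102 / 0.0809396993 ≈ 124.81.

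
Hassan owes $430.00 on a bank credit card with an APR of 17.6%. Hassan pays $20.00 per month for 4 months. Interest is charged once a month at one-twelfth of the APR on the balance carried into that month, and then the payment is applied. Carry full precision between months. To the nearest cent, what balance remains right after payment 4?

Monthly rate r = 17.6%/12 = 1.46667% = 0.0146667.
Each month: B ← B·(1+r) − $20.00.
Month 1: interest $6.31; balance after payment $416.31.
Month 2: interest $6.11; balance after payment $402.41.
Month 3: interest $5.90; balance after payment $388.31.
Month 4: interest $5.70; balance after payment $374.01.

$374.01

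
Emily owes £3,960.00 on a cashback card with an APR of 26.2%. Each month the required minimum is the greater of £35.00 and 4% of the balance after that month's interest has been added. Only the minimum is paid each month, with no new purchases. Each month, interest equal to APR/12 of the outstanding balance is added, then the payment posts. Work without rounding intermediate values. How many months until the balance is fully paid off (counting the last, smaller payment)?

116 months

Monthly rate r = 26.2%/12 = 2.18333% = 0.0218333.
While 4% of the post-interest balance exceeds £35.00, each month B ← (B·(1+r))·(1 − 0.04), i.e. B shrinks by the factor (1+r)·0.96 = 0.98096.
This holds for months 1–80. Entering month 81 the balance is £850.74; 4% of the post-interest balance is now below £35.00, so the flat £35.00 minimum applies from here.
From month 81 a fixed £35.00 at rate r clears £850.74 in 36 more payments. Total: 80 + 36 = 116 months.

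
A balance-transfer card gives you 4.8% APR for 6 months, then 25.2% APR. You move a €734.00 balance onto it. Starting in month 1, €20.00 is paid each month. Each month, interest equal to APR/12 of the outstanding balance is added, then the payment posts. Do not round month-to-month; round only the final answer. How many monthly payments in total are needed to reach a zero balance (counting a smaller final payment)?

59 payments

Promo months 1–6 at r₀ = 4.8%/12 = 0.004; months 7+ at r₁ = 25.2%/12 = 0.021.
After month 6: iterate B ← B·(1+r₀) − €20.00 for 6 months → €630.59.
Then at r₁ with €20.00/mo: n₂ = −ln(1 − r₁·B/P)/ln(1+r₁) ≈ 52.21 → 53 more payments.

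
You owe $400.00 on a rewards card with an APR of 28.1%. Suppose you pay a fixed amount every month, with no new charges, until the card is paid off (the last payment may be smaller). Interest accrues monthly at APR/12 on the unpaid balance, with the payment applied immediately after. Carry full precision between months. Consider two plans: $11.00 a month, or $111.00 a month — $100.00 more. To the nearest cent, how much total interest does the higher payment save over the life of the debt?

$483.46

Monthly rate r = 28.1%/12 = 2.34167% = 0.0234167.
At $11.00/mo: n = ⌈−ln(1 − rB₀/P)/ln(1+r)⌉ = 83 payments (last $4.42); total interest = total paid − $400.00 = $506.42.
At $111.00/mo: 4 payments (last $89.96); total interest $22.96.
Interest saved = $506.42 − $22.96 = $483.46.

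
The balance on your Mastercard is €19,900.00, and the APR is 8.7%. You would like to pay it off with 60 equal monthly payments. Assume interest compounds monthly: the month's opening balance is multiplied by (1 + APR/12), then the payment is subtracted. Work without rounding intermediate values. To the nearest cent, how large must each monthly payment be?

€410.20

Monthly rate r = 8.7%/12 = 0.725% = 0.00725.
Level-payment amortization: P = B₀·r / (1 − (1+r)^(−n)) = 19900.00·0.00725 / (1 − 1.00725^(−60)).
Denominator 1 − (1+r)^(−60) = 0.351718787.
P = 144.275 / 0.351718787 ≈ 410.20.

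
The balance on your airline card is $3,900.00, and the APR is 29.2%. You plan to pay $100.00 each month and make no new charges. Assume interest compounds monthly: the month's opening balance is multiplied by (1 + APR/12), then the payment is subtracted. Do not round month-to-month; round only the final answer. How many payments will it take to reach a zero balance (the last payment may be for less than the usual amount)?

124 months

Monthly rate r = 29.2%/12 = 2.43333% = 0.0243333.
Recurrence: B ← B·(1+r) − $100.00.
Month 1: interest $94.90; balance after payment $3,894.90.
Month 2: interest $94.78; balance after payment $3,889.68.
Closed form: n = −ln(1 − rB₀/P)/ln(1+r) = −ln(0.051)/ln(1.02433) ≈ 123.780, so the balance reaches zero during payment 124.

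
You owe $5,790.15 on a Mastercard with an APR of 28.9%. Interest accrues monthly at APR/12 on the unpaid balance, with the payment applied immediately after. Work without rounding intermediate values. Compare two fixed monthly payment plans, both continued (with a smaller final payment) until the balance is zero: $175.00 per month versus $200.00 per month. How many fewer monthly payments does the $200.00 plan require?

16 fewer payments

Monthly rate r = 28.9%/12 = 2.40833% = 0.0240833.
At $175.00/mo: n = ⌈−ln(1 − rB₀/P)/ln(1+r)⌉ = 67 payments (last $169.74); total interest = total paid − $5,790.15 = $5,929.59.
At $200.00/mo: 51 payments (last $41.47); total interest $4,251.32.
Payments saved = 67 − 51 = 16.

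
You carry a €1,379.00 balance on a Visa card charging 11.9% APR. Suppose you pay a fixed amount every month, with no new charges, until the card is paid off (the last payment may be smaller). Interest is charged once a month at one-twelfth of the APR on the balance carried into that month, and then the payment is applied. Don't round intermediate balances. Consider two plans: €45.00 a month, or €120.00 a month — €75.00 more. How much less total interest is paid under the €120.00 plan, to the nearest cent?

€180.53

Monthly rate r = 11.9%/12 = 0.991667% = 0.00991667.
At €45.00/mo: n = ⌈−ln(1 − rB₀/P)/ln(1+r)⌉ = 37 payments (last €32.00); total interest = total paid − €1,379.00 = €273.00.
At €120.00/mo: 13 payments (last €31.47); total interest €92.47.
Interest saved = €273.00 − €92.47 = €180.53.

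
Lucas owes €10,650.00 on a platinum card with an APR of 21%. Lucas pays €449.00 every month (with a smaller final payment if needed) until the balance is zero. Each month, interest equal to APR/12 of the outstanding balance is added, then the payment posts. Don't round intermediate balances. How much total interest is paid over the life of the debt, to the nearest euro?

Monthly rate r = 21%/12 = 1.75% = 0.0175.
Payoff takes n = ⌈−ln(1 − rB₀/P)/ln(1+r)⌉ = ⌈30.913⌉ = 31 payments; the last is €410.18.
Total paid = 30·€449.00 + €410.18 = €13,880.18.
Total interest = total paid − principal = €13,880.18 − €10,650.00 = €3,230.18.

€3,230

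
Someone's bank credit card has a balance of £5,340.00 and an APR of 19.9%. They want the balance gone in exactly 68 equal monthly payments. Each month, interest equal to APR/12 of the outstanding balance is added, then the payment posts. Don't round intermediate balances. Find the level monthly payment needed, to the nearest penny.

Monthly rate r = 19.9%/12 = 1.65833% = 0.0165833.
Level-payment amortization: P = B₀·r / (1 − (1+r)^(−n)) = 5340.00·0.0165833 / (1 − 1.01658^(−68)).
Denominator 1 − (1+r)^(−68) = 0.673203797.
P = 88.555 / 0.673203797 ≈ 131.54.

£131.54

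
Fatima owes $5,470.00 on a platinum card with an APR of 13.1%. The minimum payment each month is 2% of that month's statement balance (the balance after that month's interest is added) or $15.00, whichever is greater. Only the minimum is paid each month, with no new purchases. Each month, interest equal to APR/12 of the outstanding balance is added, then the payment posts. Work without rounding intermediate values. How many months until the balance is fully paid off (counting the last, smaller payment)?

Monthly rate r = 13.1%/12 = 1.09167% = 0.0109167.
While 2% of the post-interest balance exceeds $15.00, each month B ← (B·(1+r))·(1 − 0.02), i.e. B shrinks by the factor (1+r)·0.98 = 0.9907.
This holds for months 1–214. Entering month 215 the balance is $740.38; 2% of the post-interest balance is now below $15.00, so the flat $15.00 minimum applies from here.
From month 215 a fixed $15.00 at rate r clears $740.38 in 72 more payments. Total: 214 + 72 = 286 months.

286 months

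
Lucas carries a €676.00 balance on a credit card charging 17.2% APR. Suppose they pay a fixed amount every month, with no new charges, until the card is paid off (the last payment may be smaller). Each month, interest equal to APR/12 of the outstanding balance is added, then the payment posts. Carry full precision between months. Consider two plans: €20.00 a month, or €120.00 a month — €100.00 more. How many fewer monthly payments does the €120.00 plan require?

Monthly rate r = 17.2%/12 = 1.43333% = 0.0143333.
At €20.00/mo: n = ⌈−ln(1 − rB₀/P)/ln(1+r)⌉ = 47 payments (last €11.14); total interest = total paid − €676.00 = €255.14.
At €120.00/mo: 6 payments (last €109.96); total interest €33.96.
Payments saved = 47 − 6 = 41.

41 fewer payments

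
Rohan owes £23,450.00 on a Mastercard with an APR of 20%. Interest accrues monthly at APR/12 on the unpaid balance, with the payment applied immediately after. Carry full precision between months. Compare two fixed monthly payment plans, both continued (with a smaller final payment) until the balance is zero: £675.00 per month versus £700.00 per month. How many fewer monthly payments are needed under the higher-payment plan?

3 fewer payments

Monthly rate r = 20%/12 = 1.66667% = 0.0166667.
At £675.00/mo: n = ⌈−ln(1 − rB₀/P)/ln(1+r)⌉ = 53 payments (last £231.08); total interest = total paid − £23,450.00 = £11,881.08.
At £700.00/mo: 50 payments (last £309.05); total interest £11,159.05.
Payments saved = 53 − 50 = 3.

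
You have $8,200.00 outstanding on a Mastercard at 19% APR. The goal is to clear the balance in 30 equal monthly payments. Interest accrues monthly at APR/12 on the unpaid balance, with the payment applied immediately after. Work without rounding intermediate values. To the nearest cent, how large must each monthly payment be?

Monthly rate r = 19%/12 = 1.58333% = 0.0158333.
Level-payment amortization: P = B₀·r / (1 − (1+r)^(−n)) = 8200.00·0.0158333 / (1 − 1.01583^(−30)).
Denominator 1 − (1+r)^(−30) = 0.375796481.
P = 129.833 / 0.375796481 ≈ 345.49.

$345.49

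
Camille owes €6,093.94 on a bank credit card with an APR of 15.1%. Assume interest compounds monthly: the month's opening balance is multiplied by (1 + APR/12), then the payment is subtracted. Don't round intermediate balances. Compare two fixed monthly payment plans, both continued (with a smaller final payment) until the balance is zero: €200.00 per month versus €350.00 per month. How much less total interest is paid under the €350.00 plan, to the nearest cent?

Monthly rate r = 15.1%/12 = 1.25833% = 0.0125833.
At €200.00/mo: n = ⌈−ln(1 − rB₀/P)/ln(1+r)⌉ = 39 payments (last €134.12); total interest = total paid − €6,093.94 = €1,640.18.
At €350.00/mo: 20 payments (last €272.04); total interest €828.10.
Interest saved = €1,640.18 − €828.10 = €812.08.

€812.08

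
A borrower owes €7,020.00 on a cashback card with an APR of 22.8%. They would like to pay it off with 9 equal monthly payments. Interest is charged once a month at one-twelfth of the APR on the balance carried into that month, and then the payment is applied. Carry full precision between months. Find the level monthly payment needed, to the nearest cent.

Monthly rate r = 22.8%/12 = 1.9% = 0.019.
Level-payment amortization: P = B₀·r / (1 − (1+r)^(−n)) = 7020.00·0.019 / (1 − 1.019^(−9)).
Denominator 1 − (1+r)^(−9) = 0.155825277.
P = 133.38 / 0.155825277 ≈ 855.96.

€855.96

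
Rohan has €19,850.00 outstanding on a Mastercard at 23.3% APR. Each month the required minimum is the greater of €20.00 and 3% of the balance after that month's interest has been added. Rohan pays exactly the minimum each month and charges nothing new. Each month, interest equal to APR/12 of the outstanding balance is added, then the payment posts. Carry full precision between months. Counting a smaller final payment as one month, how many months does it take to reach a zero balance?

Monthly rate r = 23.3%/12 = 1.94167% = 0.0194167.
While 3% of the post-interest balance exceeds €20.00, each month B ← (B·(1+r))·(1 − 0.03), i.e. B shrinks by the factor (1+r)·0.97 = 0.98883.
This holds for months 1–304. Entering month 305 the balance is €653.57; 3% of the post-interest balance is now below €20.00, so the flat €20.00 minimum applies from here.
From month 305 a fixed €20.00 at rate r clears €653.57 in 53 more payments. Total: 304 + 53 = 357 months.

357 months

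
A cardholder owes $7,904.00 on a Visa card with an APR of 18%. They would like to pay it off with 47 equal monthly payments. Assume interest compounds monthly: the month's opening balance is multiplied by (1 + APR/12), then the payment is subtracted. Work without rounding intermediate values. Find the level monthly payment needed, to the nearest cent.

$235.57

Monthly rate r = 18%/12 = 1.5% = 0.015.
Level-payment amortization: P = B₀·r / (1 − (1+r)^(−n)) = 7904.00·0.015 / (1 − 1.015^(−47)).
Denominator 1 − (1+r)^(−47) = 0.503297879.
P = 118.56 / 0.503297879 ≈ 235.57.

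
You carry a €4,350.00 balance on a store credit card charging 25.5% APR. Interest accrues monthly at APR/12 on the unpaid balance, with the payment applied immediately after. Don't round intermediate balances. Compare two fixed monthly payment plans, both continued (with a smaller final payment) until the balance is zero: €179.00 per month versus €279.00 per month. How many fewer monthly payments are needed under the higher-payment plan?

Monthly rate r = 25.5%/12 = 2.125% = 0.02125.
At €179.00/mo: n = ⌈−ln(1 − rB₀/P)/ln(1+r)⌉ = 35 payments (last €99.12); total interest = total paid − €4,350.00 = €1,835.12.
At €279.00/mo: 20 payments (last €39.17); total interest €990.17.
Payments saved = 35 − 20 = 15.

15 fewer payments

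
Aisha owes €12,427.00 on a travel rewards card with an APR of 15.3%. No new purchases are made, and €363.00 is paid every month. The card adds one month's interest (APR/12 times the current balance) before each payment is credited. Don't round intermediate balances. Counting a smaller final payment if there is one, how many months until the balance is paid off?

46 months

Monthly rate r = 15.3%/12 = 1.275% = 0.01275.
Recurrence: B ← B·(1+r) − €363.00.
Month 1: interest €158.44; balance after payment €12,222.44.
Month 2: interest €155.84; balance after payment €12,015.28.
Closed form: n = −ln(1 − rB₀/P)/ln(1+r) = −ln(0.56351)/ln(1.01275) ≈ 45.271, so the balance reaches zero during payment 46.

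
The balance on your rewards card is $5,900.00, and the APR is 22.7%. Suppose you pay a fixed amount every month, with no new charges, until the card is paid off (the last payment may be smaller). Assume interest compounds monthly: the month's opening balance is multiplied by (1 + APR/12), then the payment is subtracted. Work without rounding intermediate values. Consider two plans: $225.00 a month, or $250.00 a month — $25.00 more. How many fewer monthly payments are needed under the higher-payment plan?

Monthly rate r = 22.7%/12 = 1.89167% = 0.0189167.
At $225.00/mo: n = ⌈−ln(1 − rB₀/P)/ln(1+r)⌉ = 37 payments (last $127.95); total interest = total paid − $5,900.00 = $2,327.95.
At $250.00/mo: 32 payments (last $139.77); total interest $1,989.77.
Payments saved = 37 − 32 = 5.

5 fewer payments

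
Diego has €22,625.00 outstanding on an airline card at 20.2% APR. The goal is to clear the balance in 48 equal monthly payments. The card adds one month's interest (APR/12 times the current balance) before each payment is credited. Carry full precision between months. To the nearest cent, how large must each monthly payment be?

€690.90

Monthly rate r = 20.2%/12 = 1.68333% = 0.0168333.
Level-payment amortization: P = B₀·r / (1 − (1+r)^(−n)) = 22625.00·0.0168333 / (1 − 1.01683^(−48)).
Denominator 1 − (1+r)^(−48) = 0.551243431.
P = 380.854 / 0.551243431 ≈ 690.90.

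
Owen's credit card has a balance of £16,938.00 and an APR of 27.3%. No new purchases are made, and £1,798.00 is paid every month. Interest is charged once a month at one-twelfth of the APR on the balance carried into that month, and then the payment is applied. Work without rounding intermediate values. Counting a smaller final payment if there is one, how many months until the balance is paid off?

Monthly rate r = 27.3%/12 = 2.275% = 0.02275.
Recurrence: B ← B·(1+r) − £1,798.00.
Month 1: interest £385.34; balance after payment £15,525.34.
Month 2: interest £353.20; balance after payment £14,080.54.
Closed form: n = −ln(1 − rB₀/P)/ln(1+r) = −ln(0.78568)/ln(1.02275) ≈ 10.722, so the balance reaches zero during payment 11.

11 payments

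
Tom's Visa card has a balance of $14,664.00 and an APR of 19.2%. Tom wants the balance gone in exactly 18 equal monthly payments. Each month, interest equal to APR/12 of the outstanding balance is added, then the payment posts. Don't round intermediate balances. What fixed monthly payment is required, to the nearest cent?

Monthly rate r = 19.2%/12 = 1.6% = 0.016.
Level-payment amortization: P = B₀·r / (1 − (1+r)^(−n)) = 14664.00·0.016 / (1 − 1.016^(−18)).
Denominator 1 − (1+r)^(−18) = 0.248527215.
P = 234.624 / 0.248527215 ≈ 944.06.

$944.06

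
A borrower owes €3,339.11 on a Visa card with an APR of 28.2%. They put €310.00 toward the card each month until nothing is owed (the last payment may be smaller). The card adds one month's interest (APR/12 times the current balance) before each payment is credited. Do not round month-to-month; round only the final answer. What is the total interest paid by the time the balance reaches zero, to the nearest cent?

Monthly rate r = 28.2%/12 = 2.35% = 0.0235.
Payoff takes n = ⌈−ln(1 − rB₀/P)/ln(1+r)⌉ = ⌈12.565⌉ = 13 payments; the last is €176.00.
Total paid = 12·€310.00 + €176.00 = €3,896.00.
Total interest = total paid − principal = €3,896.00 − €3,339.11 = €556.89.

€556.89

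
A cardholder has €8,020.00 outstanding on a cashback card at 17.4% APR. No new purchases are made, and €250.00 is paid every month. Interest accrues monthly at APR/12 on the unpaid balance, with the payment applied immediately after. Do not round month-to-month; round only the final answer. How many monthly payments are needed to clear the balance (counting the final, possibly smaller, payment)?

Monthly rate r = 17.4%/12 = 1.45% = 0.0145.
Recurrence: B ← B·(1+r) − €250.00.
Month 1: interest €116.29; balance after payment €7,886.29.
Month 2: interest €114.35; balance after payment €7,750.64.
Closed form: n = −ln(1 − rB₀/P)/ln(1+r) = −ln(0.53484)/ln(1.0145) ≈ 43.470, so the balance reaches zero during payment 44.

44 payments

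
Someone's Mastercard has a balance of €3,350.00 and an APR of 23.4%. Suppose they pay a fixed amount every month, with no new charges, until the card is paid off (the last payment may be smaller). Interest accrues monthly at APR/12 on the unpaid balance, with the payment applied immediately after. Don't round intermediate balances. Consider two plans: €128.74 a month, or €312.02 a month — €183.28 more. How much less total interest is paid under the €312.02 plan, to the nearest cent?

Monthly rate r = 23.4%/12 = 1.95% = 0.0195.
At €128.74/mo: n = ⌈−ln(1 − rB₀/P)/ln(1+r)⌉ = 37 payments (last €85.95); total interest = total paid − €3,350.00 = €1,370.59.
At €312.02/mo: 13 payments (last €51.58); total interest €445.82.
Interest saved = €1,370.59 − €445.82 = €924.77.

€924.77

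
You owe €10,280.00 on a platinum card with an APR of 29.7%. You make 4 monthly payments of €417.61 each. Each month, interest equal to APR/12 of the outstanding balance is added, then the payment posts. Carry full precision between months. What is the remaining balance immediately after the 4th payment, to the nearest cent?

Monthly rate r = 29.7%/12 = 2.475% = 0.02475.
Each month: B ← B·(1+r) − €417.61.
Month 1: interest €254.43; balance after payment €10,116.82.
Month 2: interest €250.39; balance after payment €9,949.60.
Month 3: interest €246.25; balance after payment €9,778.24.
Month 4: interest €242.01; balance after payment €9,602.65.

€9,602.65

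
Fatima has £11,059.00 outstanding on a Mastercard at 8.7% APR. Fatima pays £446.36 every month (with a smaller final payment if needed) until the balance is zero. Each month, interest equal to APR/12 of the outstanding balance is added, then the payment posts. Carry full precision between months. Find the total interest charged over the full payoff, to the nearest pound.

Monthly rate r = 8.7%/12 = 0.725% = 0.00725.
Payoff takes n = ⌈−ln(1 − rB₀/P)/ln(1+r)⌉ = ⌈27.408⌉ = 28 payments; the last is £182.72.
Total paid = 27·£446.36 + £182.72 = £12,234.44.
Total interest = total paid − principal = £12,234.44 − £11,059.00 = £1,175.44.

£1,175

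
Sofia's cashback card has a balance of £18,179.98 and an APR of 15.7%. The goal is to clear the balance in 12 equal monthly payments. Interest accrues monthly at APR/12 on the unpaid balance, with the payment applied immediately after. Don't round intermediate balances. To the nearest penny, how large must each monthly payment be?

£1,646.91

Monthly rate r = 15.7%/12 = 1.30833% = 0.0130833.
Level-payment amortization: P = B₀·r / (1 − (1+r)^(−n)) = 18179.98·0.0130833 / (1 − 1.01308^(−12)).
Denominator 1 − (1+r)^(−12) = 0.144425263.
P = 237.855 / 0.144425263 ≈ 1646.91.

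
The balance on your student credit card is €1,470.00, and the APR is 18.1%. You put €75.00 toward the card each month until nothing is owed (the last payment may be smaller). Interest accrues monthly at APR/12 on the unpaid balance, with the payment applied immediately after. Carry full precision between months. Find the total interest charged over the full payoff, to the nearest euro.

Monthly rate r = 18.1%/12 = 1.50833% = 0.0150833.
Payoff takes n = ⌈−ln(1 − rB₀/P)/ln(1+r)⌉ = ⌈23.409⌉ = 24 payments; the last is €30.85.
Total paid = 23·€75.00 + €30.85 = €1,755.85.
Total interest = total paid − principal = €1,755.85 − €1,470.00 = €285.85.

€286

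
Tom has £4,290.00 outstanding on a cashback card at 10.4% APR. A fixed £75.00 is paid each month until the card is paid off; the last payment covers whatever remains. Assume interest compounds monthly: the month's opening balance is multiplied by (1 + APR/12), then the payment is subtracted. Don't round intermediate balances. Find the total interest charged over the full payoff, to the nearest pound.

Monthly rate r = 10.4%/12 = 0.866667% = 0.00866667.
Payoff takes n = ⌈−ln(1 − rB₀/P)/ln(1+r)⌉ = ⌈79.340⌉ = 80 payments; the last is £25.57.
Total paid = 79·£75.00 + £25.57 = £5,950.57.
Total interest = total paid − principal = £5,950.57 − £4,290.00 = £1,660.57.

£1,661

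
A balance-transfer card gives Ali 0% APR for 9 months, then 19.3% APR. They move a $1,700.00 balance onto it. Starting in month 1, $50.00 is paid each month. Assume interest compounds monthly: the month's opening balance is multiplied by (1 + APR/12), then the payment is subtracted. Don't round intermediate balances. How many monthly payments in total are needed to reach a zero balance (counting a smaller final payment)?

Promo months 1–9 at r₀ = 0%/12 = 0; months 10+ at r₁ = 19.3%/12 = 0.0160833.
After month 9 (no interest yet): B = $1,700.00 − 9·$50.00 = $1,250.00.
Then at r₁ with $50.00/mo: n₂ = −ln(1 − r₁·B/P)/ln(1+r₁) ≈ 32.23 → 33 more payments.

42 months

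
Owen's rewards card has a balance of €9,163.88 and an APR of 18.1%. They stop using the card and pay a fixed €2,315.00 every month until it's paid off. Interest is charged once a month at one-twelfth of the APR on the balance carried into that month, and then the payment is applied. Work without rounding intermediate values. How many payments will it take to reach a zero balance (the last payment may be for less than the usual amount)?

Monthly rate r = 18.1%/12 = 1.50833% = 0.0150833.
Recurrence: B ← B·(1+r) − €2,315.00.
Month 1: interest €138.22; balance after payment €6,987.10.
Month 2: interest €105.39; balance after payment €4,777.49.
Month 3: interest €72.06; balance after payment €2,534.55.
Month 4: interest €38.23; balance after payment €257.78.
Month 5: interest €3.89; balance after payment €0.00.

5 months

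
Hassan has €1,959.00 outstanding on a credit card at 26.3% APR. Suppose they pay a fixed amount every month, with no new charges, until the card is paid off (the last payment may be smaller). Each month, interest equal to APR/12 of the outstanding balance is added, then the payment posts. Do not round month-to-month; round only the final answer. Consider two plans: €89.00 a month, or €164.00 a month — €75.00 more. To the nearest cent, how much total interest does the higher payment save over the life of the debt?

Monthly rate r = 26.3%/12 = 2.19167% = 0.0219167.
At €89.00/mo: n = ⌈−ln(1 − rB₀/P)/ln(1+r)⌉ = 31 payments (last €33.80); total interest = total paid − €1,959.00 = €744.80.
At €164.00/mo: 15 payments (last €0.13); total interest €337.13.
Interest saved = €744.80 − €337.13 = €407.67.

€407.67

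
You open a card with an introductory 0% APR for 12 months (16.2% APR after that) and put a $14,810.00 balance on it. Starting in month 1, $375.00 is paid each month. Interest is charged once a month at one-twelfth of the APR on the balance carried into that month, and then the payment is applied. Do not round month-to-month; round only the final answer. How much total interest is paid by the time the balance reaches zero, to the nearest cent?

$2,662.90

Promo months 1–12 at r₀ = 0%/12 = 0; months 13+ at r₁ = 16.2%/12 = 0.0135.
After month 12 (no interest yet): B = $14,810.00 − 12·$375.00 = $10,310.00.
Then at r₁ with $375.00/mo: n₂ = −ln(1 − r₁·B/P)/ln(1+r₁) ≈ 34.59 → 35 more payments.
Total paid = 46·$375.00 + $222.90 = $17,472.90; interest = $17,472.90 − $14,810.00 = $2,662.90.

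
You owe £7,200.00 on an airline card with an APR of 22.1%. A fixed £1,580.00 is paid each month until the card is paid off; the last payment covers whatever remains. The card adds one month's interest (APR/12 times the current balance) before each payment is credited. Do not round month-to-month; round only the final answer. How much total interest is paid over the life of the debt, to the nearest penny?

Monthly rate r = 22.1%/12 = 1.84167% = 0.0184167.
Payoff takes n = ⌈−ln(1 − rB₀/P)/ln(1+r)⌉ = ⌈4.803⌉ = 5 payments; the last is £1,271.48.
Total paid = 4·£1,580.00 + £1,271.48 = £7,591.48.
Total interest = total paid − principal = £7,591.48 − £7,200.00 = £391.48.

£391.48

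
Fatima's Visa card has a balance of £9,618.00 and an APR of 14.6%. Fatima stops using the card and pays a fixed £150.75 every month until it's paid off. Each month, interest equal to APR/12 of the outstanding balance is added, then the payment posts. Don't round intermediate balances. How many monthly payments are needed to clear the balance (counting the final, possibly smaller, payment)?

124 payments

Monthly rate r = 14.6%/12 = 1.21667% = 0.0121667.
Recurrence: B ← B·(1+r) − £150.75.
Month 1: interest £117.02; balance after payment £9,584.27.
Month 2: interest £116.61; balance after payment £9,550.13.
Closed form: n = −ln(1 − rB₀/P)/ln(1+r) = −ln(0.22375)/ln(1.01217) ≈ 123.805, so the balance reaches zero during payment 124.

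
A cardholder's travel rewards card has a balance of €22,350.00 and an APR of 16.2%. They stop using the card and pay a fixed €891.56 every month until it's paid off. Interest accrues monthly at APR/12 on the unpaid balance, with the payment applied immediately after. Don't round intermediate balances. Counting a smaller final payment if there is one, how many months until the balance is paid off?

Monthly rate r = 16.2%/12 = 1.35% = 0.0135.
Recurrence: B ← B·(1+r) − €891.56.
Month 1: interest €301.73; balance after payment €21,760.16.
Month 2: interest €293.76; balance after payment €21,162.37.
Closed form: n = −ln(1 − rB₀/P)/ln(1+r) = −ln(0.66158)/ln(1.0135) ≈ 30.808, so the balance reaches zero during payment 31.

31 payments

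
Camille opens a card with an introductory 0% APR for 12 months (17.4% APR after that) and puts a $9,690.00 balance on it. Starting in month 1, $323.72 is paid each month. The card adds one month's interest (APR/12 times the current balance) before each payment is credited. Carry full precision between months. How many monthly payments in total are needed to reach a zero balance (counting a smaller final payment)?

Promo months 1–12 at r₀ = 0%/12 = 0; months 13+ at r₁ = 17.4%/12 = 0.0145.
After month 12 (no interest yet): B = $9,690.00 − 12·$323.72 = $5,805.36.
Then at r₁ with $323.72/mo: n₂ = −ln(1 − r₁·B/P)/ln(1+r₁) ≈ 20.92 → 21 more payments.

33 months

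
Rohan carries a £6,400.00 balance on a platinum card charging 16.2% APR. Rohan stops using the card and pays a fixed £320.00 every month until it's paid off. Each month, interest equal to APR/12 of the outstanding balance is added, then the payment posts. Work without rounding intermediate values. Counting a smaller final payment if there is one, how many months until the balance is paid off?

24 payments

Monthly rate r = 16.2%/12 = 1.35% = 0.0135.
Recurrence: B ← B·(1+r) − £320.00.
Month 1: interest £86.40; balance after payment £6,166.40.
Month 2: interest £83.25; balance after payment £5,929.65.
Closed form: n = −ln(1 − rB₀/P)/ln(1+r) = −ln(0.73)/ln(1.0135) ≈ 23.469, so the balance reaches zero during payment 24.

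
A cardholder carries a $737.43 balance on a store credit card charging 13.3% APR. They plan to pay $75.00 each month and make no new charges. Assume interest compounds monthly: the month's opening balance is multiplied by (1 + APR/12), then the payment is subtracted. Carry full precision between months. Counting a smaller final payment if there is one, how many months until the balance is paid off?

11 payments

Monthly rate r = 13.3%/12 = 1.10833% = 0.0110833.
Recurrence: B ← B·(1+r) − $75.00.
Month 1: interest $8.17; balance after payment $670.60.
Month 2: interest $7.43; balance after payment $603.04.
Closed form: n = −ln(1 − rB₀/P)/ln(1+r) = −ln(0.89102)/ln(1.01108) ≈ 10.468, so the balance reaches zero during payment 11.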